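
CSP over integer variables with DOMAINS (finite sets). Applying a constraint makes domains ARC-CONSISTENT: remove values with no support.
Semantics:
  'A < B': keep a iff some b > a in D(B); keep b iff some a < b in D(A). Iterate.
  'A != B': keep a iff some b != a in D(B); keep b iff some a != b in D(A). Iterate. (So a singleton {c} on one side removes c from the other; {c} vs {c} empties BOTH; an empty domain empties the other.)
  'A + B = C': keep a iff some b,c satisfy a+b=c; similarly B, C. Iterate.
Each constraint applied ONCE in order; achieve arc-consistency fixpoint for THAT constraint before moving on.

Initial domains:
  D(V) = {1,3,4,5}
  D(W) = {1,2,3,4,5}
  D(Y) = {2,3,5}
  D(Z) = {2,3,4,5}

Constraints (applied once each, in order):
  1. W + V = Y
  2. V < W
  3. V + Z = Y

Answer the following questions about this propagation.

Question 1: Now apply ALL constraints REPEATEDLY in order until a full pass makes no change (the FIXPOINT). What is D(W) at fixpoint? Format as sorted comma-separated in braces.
Answer: {2,4}

Derivation:
pass 0 (initial): D(W)={1,2,3,4,5}
pass 1: V {1,3,4,5}->{1,3}; W {1,2,3,4,5}->{2,4}; Y {2,3,5}->{3,5}; Z {2,3,4,5}->{2,4}
pass 2: no change
Fixpoint after 2 passes: D(W) = {2,4}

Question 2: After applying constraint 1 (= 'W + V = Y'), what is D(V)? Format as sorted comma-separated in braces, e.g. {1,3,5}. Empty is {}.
Answer: {1,3,4}

Derivation:
Constraint 1 (W + V = Y) on D(W)={1,2,3,4,5} D(V)={1,3,4,5} D(Y)={2,3,5}: W {1,2,3,4,5}->{1,2,4}; V {1,3,4,5}->{1,3,4}
So after constraint 1: D(V) = {1,3,4}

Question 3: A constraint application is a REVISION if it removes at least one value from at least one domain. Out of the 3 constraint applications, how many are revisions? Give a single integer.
Constraint 1 (W + V = Y) on D(W)={1,2,3,4,5} D(V)={1,3,4,5} D(Y)={2,3,5}: W {1,2,3,4,5}->{1,2,4}; V {1,3,4,5}->{1,3,4} => REVISION
Constraint 2 (V < W) on D(V)={1,3,4} D(W)={1,2,4}: V {1,3,4}->{1,3}; W {1,2,4}->{2,4} => REVISION
Constraint 3 (V + Z = Y) on D(V)={1,3} D(Z)={2,3,4,5} D(Y)={2,3,5}: Z {2,3,4,5}->{2,4}; Y {2,3,5}->{3,5} => REVISION
Total revisions = 3

Answer: 3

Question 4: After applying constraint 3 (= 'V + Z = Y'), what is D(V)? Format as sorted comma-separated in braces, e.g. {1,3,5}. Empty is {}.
Answer: {1,3}

Derivation:
Constraint 1 (W + V = Y) on D(W)={1,2,3,4,5} D(V)={1,3,4,5} D(Y)={2,3,5}: W {1,2,3,4,5}->{1,2,4}; V {1,3,4,5}->{1,3,4}
Constraint 2 (V < W) on D(V)={1,3,4} D(W)={1,2,4}: V {1,3,4}->{1,3}; W {1,2,4}->{2,4}
Constraint 3 (V + Z = Y) on D(V)={1,3} D(Z)={2,3,4,5} D(Y)={2,3,5}: Z {2,3,4,5}->{2,4}; Y {2,3,5}->{3,5}
So after constraint 3: D(V) = {1,3}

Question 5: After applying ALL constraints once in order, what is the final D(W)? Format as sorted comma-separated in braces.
Constraint 1 (W + V = Y) on D(W)={1,2,3,4,5} D(V)={1,3,4,5} D(Y)={2,3,5}: W {1,2,3,4,5}->{1,2,4}; V {1,3,4,5}->{1,3,4}
Constraint 2 (V < W) on D(V)={1,3,4} D(W)={1,2,4}: V {1,3,4}->{1,3}; W {1,2,4}->{2,4}
Constraint 3 (V + Z = Y) on D(V)={1,3} D(Z)={2,3,4,5} D(Y)={2,3,5}: Z {2,3,4,5}->{2,4}; Y {2,3,5}->{3,5}
So after all 3 constraints: D(W) = {2,4}

Answer: {2,4}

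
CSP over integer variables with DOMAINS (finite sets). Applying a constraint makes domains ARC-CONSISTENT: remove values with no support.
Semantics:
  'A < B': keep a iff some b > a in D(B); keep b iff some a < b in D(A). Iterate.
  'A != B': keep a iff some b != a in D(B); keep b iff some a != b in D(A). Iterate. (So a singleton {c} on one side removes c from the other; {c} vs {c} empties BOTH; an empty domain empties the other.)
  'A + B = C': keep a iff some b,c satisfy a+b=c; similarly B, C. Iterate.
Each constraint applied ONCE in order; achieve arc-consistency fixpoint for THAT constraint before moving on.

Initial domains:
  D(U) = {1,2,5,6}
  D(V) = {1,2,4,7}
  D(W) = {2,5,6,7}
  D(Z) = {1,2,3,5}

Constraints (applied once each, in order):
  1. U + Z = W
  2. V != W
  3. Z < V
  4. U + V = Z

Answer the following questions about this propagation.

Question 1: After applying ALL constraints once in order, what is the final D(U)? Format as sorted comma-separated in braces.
Answer: {1}

Derivation:
Constraint 1 (U + Z = W) on D(U)={1,2,5,6} D(Z)={1,2,3,5} D(W)={2,5,6,7}: no change
Constraint 2 (V != W) on D(V)={1,2,4,7} D(W)={2,5,6,7}: no change
Constraint 3 (Z < V) on D(Z)={1,2,3,5} D(V)={1,2,4,7}: V {1,2,4,7}->{2,4,7}
Constraint 4 (U + V = Z) on D(U)={1,2,5,6} D(V)={2,4,7} D(Z)={1,2,3,5}: U {1,2,5,6}->{1}; V {2,4,7}->{2,4}; Z {1,2,3,5}->{3,5}
So after all 4 constraints: D(U) = {1}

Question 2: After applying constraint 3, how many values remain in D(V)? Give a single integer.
Answer: 3

Derivation:
Constraint 1 (U + Z = W) on D(U)={1,2,5,6} D(Z)={1,2,3,5} D(W)={2,5,6,7}: no change
Constraint 2 (V != W) on D(V)={1,2,4,7} D(W)={2,5,6,7}: no change
Constraint 3 (Z < V) on D(Z)={1,2,3,5} D(V)={1,2,4,7}: V {1,2,4,7}->{2,4,7}
So after constraint 3: D(V)={2,4,7}, size = 3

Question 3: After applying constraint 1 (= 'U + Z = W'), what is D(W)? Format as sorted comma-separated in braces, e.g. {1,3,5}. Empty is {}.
Answer: {2,5,6,7}

Derivation:
Constraint 1 (U + Z = W) on D(U)={1,2,5,6} D(Z)={1,2,3,5} D(W)={2,5,6,7}: no change
So after constraint 1: D(W) = {2,5,6,7}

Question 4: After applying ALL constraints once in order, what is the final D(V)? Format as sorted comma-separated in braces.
Constraint 1 (U + Z = W) on D(U)={1,2,5,6} D(Z)={1,2,3,5} D(W)={2,5,6,7}: no change
Constraint 2 (V != W) on D(V)={1,2,4,7} D(W)={2,5,6,7}: no change
Constraint 3 (Z < V) on D(Z)={1,2,3,5} D(V)={1,2,4,7}: V {1,2,4,7}->{2,4,7}
Constraint 4 (U + V = Z) on D(U)={1,2,5,6} D(V)={2,4,7} D(Z)={1,2,3,5}: U {1,2,5,6}->{1}; V {2,4,7}->{2,4}; Z {1,2,3,5}->{3,5}
So after all 4 constraints: D(V) = {2,4}

Answer: {2,4}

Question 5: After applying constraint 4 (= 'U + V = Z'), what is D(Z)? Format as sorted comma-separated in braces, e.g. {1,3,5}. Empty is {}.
Answer: {3,5}

Derivation:
Constraint 1 (U + Z = W) on D(U)={1,2,5,6} D(Z)={1,2,3,5} D(W)={2,5,6,7}: no change
Constraint 2 (V != W) on D(V)={1,2,4,7} D(W)={2,5,6,7}: no change
Constraint 3 (Z < V) on D(Z)={1,2,3,5} D(V)={1,2,4,7}: V {1,2,4,7}->{2,4,7}
Constraint 4 (U + V = Z) on D(U)={1,2,5,6} D(V)={2,4,7} D(Z)={1,2,3,5}: U {1,2,5,6}->{1}; V {2,4,7}->{2,4}; Z {1,2,3,5}->{3,5}
So after constraint 4: D(Z) = {3,5}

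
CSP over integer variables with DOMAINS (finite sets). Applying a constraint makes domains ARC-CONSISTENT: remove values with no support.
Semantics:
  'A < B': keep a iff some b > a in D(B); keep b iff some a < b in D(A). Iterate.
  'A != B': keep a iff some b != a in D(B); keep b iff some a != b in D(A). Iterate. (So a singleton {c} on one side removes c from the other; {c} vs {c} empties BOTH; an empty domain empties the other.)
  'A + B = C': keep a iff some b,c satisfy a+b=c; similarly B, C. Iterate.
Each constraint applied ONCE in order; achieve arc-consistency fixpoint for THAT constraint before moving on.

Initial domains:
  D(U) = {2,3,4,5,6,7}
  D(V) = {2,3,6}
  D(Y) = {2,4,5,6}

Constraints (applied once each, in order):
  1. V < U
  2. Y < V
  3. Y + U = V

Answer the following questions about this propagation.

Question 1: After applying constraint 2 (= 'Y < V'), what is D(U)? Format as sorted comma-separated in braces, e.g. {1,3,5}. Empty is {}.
Answer: {3,4,5,6,7}

Derivation:
Constraint 1 (V < U) on D(V)={2,3,6} D(U)={2,3,4,5,6,7}: U {2,3,4,5,6,7}->{3,4,5,6,7}
Constraint 2 (Y < V) on D(Y)={2,4,5,6} D(V)={2,3,6}: Y {2,4,5,6}->{2,4,5}; V {2,3,6}->{3,6}
So after constraint 2: D(U) = {3,4,5,6,7}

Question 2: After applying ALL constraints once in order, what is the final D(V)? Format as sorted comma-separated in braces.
Answer: {6}

Derivation:
Constraint 1 (V < U) on D(V)={2,3,6} D(U)={2,3,4,5,6,7}: U {2,3,4,5,6,7}->{3,4,5,6,7}
Constraint 2 (Y < V) on D(Y)={2,4,5,6} D(V)={2,3,6}: Y {2,4,5,6}->{2,4,5}; V {2,3,6}->{3,6}
Constraint 3 (Y + U = V) on D(Y)={2,4,5} D(U)={3,4,5,6,7} D(V)={3,6}: Y {2,4,5}->{2}; U {3,4,5,6,7}->{4}; V {3,6}->{6}
So after all 3 constraints: D(V) = {6}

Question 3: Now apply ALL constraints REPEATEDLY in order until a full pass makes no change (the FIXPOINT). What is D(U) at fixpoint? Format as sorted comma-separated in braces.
Answer: {}

Derivation:
pass 0 (initial): D(U)={2,3,4,5,6,7}
pass 1: U {2,3,4,5,6,7}->{4}; V {2,3,6}->{6}; Y {2,4,5,6}->{2}
pass 2: U {4}->{}; V {6}->{}; Y {2}->{}
pass 3: no change
Fixpoint after 3 passes: D(U) = {}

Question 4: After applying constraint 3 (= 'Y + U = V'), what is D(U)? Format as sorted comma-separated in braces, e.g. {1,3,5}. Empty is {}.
Constraint 1 (V < U) on D(V)={2,3,6} D(U)={2,3,4,5,6,7}: U {2,3,4,5,6,7}->{3,4,5,6,7}
Constraint 2 (Y < V) on D(Y)={2,4,5,6} D(V)={2,3,6}: Y {2,4,5,6}->{2,4,5}; V {2,3,6}->{3,6}
Constraint 3 (Y + U = V) on D(Y)={2,4,5} D(U)={3,4,5,6,7} D(V)={3,6}: Y {2,4,5}->{2}; U {3,4,5,6,7}->{4}; V {3,6}->{6}
So after constraint 3: D(U) = {4}

Answer: {4}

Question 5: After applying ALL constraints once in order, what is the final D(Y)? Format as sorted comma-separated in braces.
Answer: {2}

Derivation:
Constraint 1 (V < U) on D(V)={2,3,6} D(U)={2,3,4,5,6,7}: U {2,3,4,5,6,7}->{3,4,5,6,7}
Constraint 2 (Y < V) on D(Y)={2,4,5,6} D(V)={2,3,6}: Y {2,4,5,6}->{2,4,5}; V {2,3,6}->{3,6}
Constraint 3 (Y + U = V) on D(Y)={2,4,5} D(U)={3,4,5,6,7} D(V)={3,6}: Y {2,4,5}->{2}; U {3,4,5,6,7}->{4}; V {3,6}->{6}
So after all 3 constraints: D(Y) = {2}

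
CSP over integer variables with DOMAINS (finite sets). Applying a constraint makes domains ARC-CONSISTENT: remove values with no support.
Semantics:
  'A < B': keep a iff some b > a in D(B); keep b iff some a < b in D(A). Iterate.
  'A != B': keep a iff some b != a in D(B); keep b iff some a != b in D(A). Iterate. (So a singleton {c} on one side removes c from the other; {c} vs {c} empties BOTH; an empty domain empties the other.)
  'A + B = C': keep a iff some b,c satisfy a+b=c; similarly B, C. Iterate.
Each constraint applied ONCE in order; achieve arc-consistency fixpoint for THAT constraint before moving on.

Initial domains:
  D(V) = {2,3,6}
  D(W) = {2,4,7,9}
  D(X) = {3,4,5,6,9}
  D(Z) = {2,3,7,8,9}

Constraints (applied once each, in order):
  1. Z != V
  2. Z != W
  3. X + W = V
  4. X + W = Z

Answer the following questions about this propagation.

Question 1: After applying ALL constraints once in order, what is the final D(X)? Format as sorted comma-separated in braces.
Answer: {}

Derivation:
Constraint 1 (Z != V) on D(Z)={2,3,7,8,9} D(V)={2,3,6}: no change
Constraint 2 (Z != W) on D(Z)={2,3,7,8,9} D(W)={2,4,7,9}: no change
Constraint 3 (X + W = V) on D(X)={3,4,5,6,9} D(W)={2,4,7,9} D(V)={2,3,6}: X {3,4,5,6,9}->{4}; W {2,4,7,9}->{2}; V {2,3,6}->{6}
Constraint 4 (X + W = Z) on D(X)={4} D(W)={2} D(Z)={2,3,7,8,9}: X {4}->{}; W {2}->{}; Z {2,3,7,8,9}->{}
So after all 4 constraints: D(X) = {}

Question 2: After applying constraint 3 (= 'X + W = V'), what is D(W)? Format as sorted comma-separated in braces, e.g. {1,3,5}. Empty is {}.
Constraint 1 (Z != V) on D(Z)={2,3,7,8,9} D(V)={2,3,6}: no change
Constraint 2 (Z != W) on D(Z)={2,3,7,8,9} D(W)={2,4,7,9}: no change
Constraint 3 (X + W = V) on D(X)={3,4,5,6,9} D(W)={2,4,7,9} D(V)={2,3,6}: X {3,4,5,6,9}->{4}; W {2,4,7,9}->{2}; V {2,3,6}->{6}
So after constraint 3: D(W) = {2}

Answer: {2}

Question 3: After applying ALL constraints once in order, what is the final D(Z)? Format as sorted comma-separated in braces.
Answer: {}

Derivation:
Constraint 1 (Z != V) on D(Z)={2,3,7,8,9} D(V)={2,3,6}: no change
Constraint 2 (Z != W) on D(Z)={2,3,7,8,9} D(W)={2,4,7,9}: no change
Constraint 3 (X + W = V) on D(X)={3,4,5,6,9} D(W)={2,4,7,9} D(V)={2,3,6}: X {3,4,5,6,9}->{4}; W {2,4,7,9}->{2}; V {2,3,6}->{6}
Constraint 4 (X + W = Z) on D(X)={4} D(W)={2} D(Z)={2,3,7,8,9}: X {4}->{}; W {2}->{}; Z {2,3,7,8,9}->{}
So after all 4 constraints: D(Z) = {}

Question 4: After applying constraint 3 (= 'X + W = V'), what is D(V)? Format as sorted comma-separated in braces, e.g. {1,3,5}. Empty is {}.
Answer: {6}

Derivation:
Constraint 1 (Z != V) on D(Z)={2,3,7,8,9} D(V)={2,3,6}: no change
Constraint 2 (Z != W) on D(Z)={2,3,7,8,9} D(W)={2,4,7,9}: no change
Constraint 3 (X + W = V) on D(X)={3,4,5,6,9} D(W)={2,4,7,9} D(V)={2,3,6}: X {3,4,5,6,9}->{4}; W {2,4,7,9}->{2}; V {2,3,6}->{6}
So after constraint 3: D(V) = {6}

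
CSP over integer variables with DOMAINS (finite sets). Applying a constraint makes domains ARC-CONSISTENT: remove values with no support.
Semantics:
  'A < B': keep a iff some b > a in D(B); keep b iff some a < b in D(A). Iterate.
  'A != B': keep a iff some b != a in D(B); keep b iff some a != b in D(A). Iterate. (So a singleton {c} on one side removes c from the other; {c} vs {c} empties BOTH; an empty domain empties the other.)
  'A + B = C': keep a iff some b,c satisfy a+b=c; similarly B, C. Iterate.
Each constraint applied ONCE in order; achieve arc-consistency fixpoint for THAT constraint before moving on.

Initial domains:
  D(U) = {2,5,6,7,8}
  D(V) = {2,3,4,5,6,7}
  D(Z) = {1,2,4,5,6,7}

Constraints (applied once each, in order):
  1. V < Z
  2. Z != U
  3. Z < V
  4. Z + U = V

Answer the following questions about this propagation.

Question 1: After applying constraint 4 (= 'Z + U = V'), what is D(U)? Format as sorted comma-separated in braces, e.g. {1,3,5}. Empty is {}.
Answer: {2}

Derivation:
Constraint 1 (V < Z) on D(V)={2,3,4,5,6,7} D(Z)={1,2,4,5,6,7}: V {2,3,4,5,6,7}->{2,3,4,5,6}; Z {1,2,4,5,6,7}->{4,5,6,7}
Constraint 2 (Z != U) on D(Z)={4,5,6,7} D(U)={2,5,6,7,8}: no change
Constraint 3 (Z < V) on D(Z)={4,5,6,7} D(V)={2,3,4,5,6}: Z {4,5,6,7}->{4,5}; V {2,3,4,5,6}->{5,6}
Constraint 4 (Z + U = V) on D(Z)={4,5} D(U)={2,5,6,7,8} D(V)={5,6}: Z {4,5}->{4}; U {2,5,6,7,8}->{2}; V {5,6}->{6}
So after constraint 4: D(U) = {2}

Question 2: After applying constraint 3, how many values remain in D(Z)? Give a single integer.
Answer: 2

Derivation:
Constraint 1 (V < Z) on D(V)={2,3,4,5,6,7} D(Z)={1,2,4,5,6,7}: V {2,3,4,5,6,7}->{2,3,4,5,6}; Z {1,2,4,5,6,7}->{4,5,6,7}
Constraint 2 (Z != U) on D(Z)={4,5,6,7} D(U)={2,5,6,7,8}: no change
Constraint 3 (Z < V) on D(Z)={4,5,6,7} D(V)={2,3,4,5,6}: Z {4,5,6,7}->{4,5}; V {2,3,4,5,6}->{5,6}
So after constraint 3: D(Z)={4,5}, size = 2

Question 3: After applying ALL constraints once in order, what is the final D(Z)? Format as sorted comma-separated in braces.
Constraint 1 (V < Z) on D(V)={2,3,4,5,6,7} D(Z)={1,2,4,5,6,7}: V {2,3,4,5,6,7}->{2,3,4,5,6}; Z {1,2,4,5,6,7}->{4,5,6,7}
Constraint 2 (Z != U) on D(Z)={4,5,6,7} D(U)={2,5,6,7,8}: no change
Constraint 3 (Z < V) on D(Z)={4,5,6,7} D(V)={2,3,4,5,6}: Z {4,5,6,7}->{4,5}; V {2,3,4,5,6}->{5,6}
Constraint 4 (Z + U = V) on D(Z)={4,5} D(U)={2,5,6,7,8} D(V)={5,6}: Z {4,5}->{4}; U {2,5,6,7,8}->{2}; V {5,6}->{6}
So after all 4 constraints: D(Z) = {4}

Answer: {4}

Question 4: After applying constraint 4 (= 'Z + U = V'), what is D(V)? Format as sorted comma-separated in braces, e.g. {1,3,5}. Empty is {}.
Constraint 1 (V < Z) on D(V)={2,3,4,5,6,7} D(Z)={1,2,4,5,6,7}: V {2,3,4,5,6,7}->{2,3,4,5,6}; Z {1,2,4,5,6,7}->{4,5,6,7}
Constraint 2 (Z != U) on D(Z)={4,5,6,7} D(U)={2,5,6,7,8}: no change
Constraint 3 (Z < V) on D(Z)={4,5,6,7} D(V)={2,3,4,5,6}: Z {4,5,6,7}->{4,5}; V {2,3,4,5,6}->{5,6}
Constraint 4 (Z + U = V) on D(Z)={4,5} D(U)={2,5,6,7,8} D(V)={5,6}: Z {4,5}->{4}; U {2,5,6,7,8}->{2}; V {5,6}->{6}
So after constraint 4: D(V) = {6}

Answer: {6}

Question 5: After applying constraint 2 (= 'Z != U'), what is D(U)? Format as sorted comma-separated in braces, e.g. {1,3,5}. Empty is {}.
Answer: {2,5,6,7,8}

Derivation:
Constraint 1 (V < Z) on D(V)={2,3,4,5,6,7} D(Z)={1,2,4,5,6,7}: V {2,3,4,5,6,7}->{2,3,4,5,6}; Z {1,2,4,5,6,7}->{4,5,6,7}
Constraint 2 (Z != U) on D(Z)={4,5,6,7} D(U)={2,5,6,7,8}: no change
So after constraint 2: D(U) = {2,5,6,7,8}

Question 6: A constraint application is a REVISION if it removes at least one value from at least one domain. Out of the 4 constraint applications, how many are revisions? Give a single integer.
Answer: 3

Derivation:
Constraint 1 (V < Z) on D(V)={2,3,4,5,6,7} D(Z)={1,2,4,5,6,7}: V {2,3,4,5,6,7}->{2,3,4,5,6}; Z {1,2,4,5,6,7}->{4,5,6,7} => REVISION
Constraint 2 (Z != U) on D(Z)={4,5,6,7} D(U)={2,5,6,7,8}: no change => not a revision
Constraint 3 (Z < V) on D(Z)={4,5,6,7} D(V)={2,3,4,5,6}: Z {4,5,6,7}->{4,5}; V {2,3,4,5,6}->{5,6} => REVISION
Constraint 4 (Z + U = V) on D(Z)={4,5} D(U)={2,5,6,7,8} D(V)={5,6}: Z {4,5}->{4}; U {2,5,6,7,8}->{2}; V {5,6}->{6} => REVISION
Total revisions = 3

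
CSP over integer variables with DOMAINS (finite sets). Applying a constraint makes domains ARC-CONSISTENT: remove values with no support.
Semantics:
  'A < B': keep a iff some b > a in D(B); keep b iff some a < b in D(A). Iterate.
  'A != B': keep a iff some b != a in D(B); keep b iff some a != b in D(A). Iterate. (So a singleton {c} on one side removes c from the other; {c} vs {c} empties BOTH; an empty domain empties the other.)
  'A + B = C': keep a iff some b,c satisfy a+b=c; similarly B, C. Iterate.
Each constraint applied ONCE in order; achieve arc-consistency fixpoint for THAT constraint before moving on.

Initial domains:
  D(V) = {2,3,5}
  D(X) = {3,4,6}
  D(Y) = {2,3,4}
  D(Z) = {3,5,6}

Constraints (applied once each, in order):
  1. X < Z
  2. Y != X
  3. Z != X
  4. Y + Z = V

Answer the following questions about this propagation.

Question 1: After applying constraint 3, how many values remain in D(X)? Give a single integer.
Constraint 1 (X < Z) on D(X)={3,4,6} D(Z)={3,5,6}: X {3,4,6}->{3,4}; Z {3,5,6}->{5,6}
Constraint 2 (Y != X) on D(Y)={2,3,4} D(X)={3,4}: no change
Constraint 3 (Z != X) on D(Z)={5,6} D(X)={3,4}: no change
So after constraint 3: D(X)={3,4}, size = 2

Answer: 2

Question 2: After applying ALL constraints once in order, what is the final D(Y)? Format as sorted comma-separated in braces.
Constraint 1 (X < Z) on D(X)={3,4,6} D(Z)={3,5,6}: X {3,4,6}->{3,4}; Z {3,5,6}->{5,6}
Constraint 2 (Y != X) on D(Y)={2,3,4} D(X)={3,4}: no change
Constraint 3 (Z != X) on D(Z)={5,6} D(X)={3,4}: no change
Constraint 4 (Y + Z = V) on D(Y)={2,3,4} D(Z)={5,6} D(V)={2,3,5}: Y {2,3,4}->{}; Z {5,6}->{}; V {2,3,5}->{}
So after all 4 constraints: D(Y) = {}

Answer: {}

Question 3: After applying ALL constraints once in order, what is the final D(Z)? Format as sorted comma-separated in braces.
Answer: {}

Derivation:
Constraint 1 (X < Z) on D(X)={3,4,6} D(Z)={3,5,6}: X {3,4,6}->{3,4}; Z {3,5,6}->{5,6}
Constraint 2 (Y != X) on D(Y)={2,3,4} D(X)={3,4}: no change
Constraint 3 (Z != X) on D(Z)={5,6} D(X)={3,4}: no change
Constraint 4 (Y + Z = V) on D(Y)={2,3,4} D(Z)={5,6} D(V)={2,3,5}: Y {2,3,4}->{}; Z {5,6}->{}; V {2,3,5}->{}
So after all 4 constraints: D(Z) = {}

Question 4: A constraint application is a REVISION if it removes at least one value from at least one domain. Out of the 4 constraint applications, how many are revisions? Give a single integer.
Constraint 1 (X < Z) on D(X)={3,4,6} D(Z)={3,5,6}: X {3,4,6}->{3,4}; Z {3,5,6}->{5,6} => REVISION
Constraint 2 (Y != X) on D(Y)={2,3,4} D(X)={3,4}: no change => not a revision
Constraint 3 (Z != X) on D(Z)={5,6} D(X)={3,4}: no change => not a revision
Constraint 4 (Y + Z = V) on D(Y)={2,3,4} D(Z)={5,6} D(V)={2,3,5}: Y {2,3,4}->{}; Z {5,6}->{}; V {2,3,5}->{} => REVISION
Total revisions = 2

Answer: 2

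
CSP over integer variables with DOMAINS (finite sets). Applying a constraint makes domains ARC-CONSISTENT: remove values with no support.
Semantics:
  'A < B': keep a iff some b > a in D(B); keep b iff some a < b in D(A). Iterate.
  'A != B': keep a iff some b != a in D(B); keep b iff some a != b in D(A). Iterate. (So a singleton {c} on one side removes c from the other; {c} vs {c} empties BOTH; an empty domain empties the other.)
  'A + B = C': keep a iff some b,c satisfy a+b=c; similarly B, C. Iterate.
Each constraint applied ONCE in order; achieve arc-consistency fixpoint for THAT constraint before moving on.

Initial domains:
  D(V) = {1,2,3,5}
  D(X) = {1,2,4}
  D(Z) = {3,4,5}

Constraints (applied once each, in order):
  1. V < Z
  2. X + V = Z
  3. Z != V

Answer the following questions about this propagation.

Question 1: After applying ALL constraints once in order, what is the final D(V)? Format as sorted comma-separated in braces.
Constraint 1 (V < Z) on D(V)={1,2,3,5} D(Z)={3,4,5}: V {1,2,3,5}->{1,2,3}
Constraint 2 (X + V = Z) on D(X)={1,2,4} D(V)={1,2,3} D(Z)={3,4,5}: no change
Constraint 3 (Z != V) on D(Z)={3,4,5} D(V)={1,2,3}: no change
So after all 3 constraints: D(V) = {1,2,3}

Answer: {1,2,3}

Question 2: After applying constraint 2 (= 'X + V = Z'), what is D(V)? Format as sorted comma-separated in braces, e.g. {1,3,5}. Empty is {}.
Answer: {1,2,3}

Derivation:
Constraint 1 (V < Z) on D(V)={1,2,3,5} D(Z)={3,4,5}: V {1,2,3,5}->{1,2,3}
Constraint 2 (X + V = Z) on D(X)={1,2,4} D(V)={1,2,3} D(Z)={3,4,5}: no change
So after constraint 2: D(V) = {1,2,3}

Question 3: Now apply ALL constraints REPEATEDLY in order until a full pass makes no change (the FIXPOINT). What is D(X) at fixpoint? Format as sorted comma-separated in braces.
pass 0 (initial): D(X)={1,2,4}
pass 1: V {1,2,3,5}->{1,2,3}
pass 2: no change
Fixpoint after 2 passes: D(X) = {1,2,4}

Answer: {1,2,4}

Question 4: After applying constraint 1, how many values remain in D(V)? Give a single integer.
Answer: 3

Derivation:
Constraint 1 (V < Z) on D(V)={1,2,3,5} D(Z)={3,4,5}: V {1,2,3,5}->{1,2,3}
So after constraint 1: D(V)={1,2,3}, size = 3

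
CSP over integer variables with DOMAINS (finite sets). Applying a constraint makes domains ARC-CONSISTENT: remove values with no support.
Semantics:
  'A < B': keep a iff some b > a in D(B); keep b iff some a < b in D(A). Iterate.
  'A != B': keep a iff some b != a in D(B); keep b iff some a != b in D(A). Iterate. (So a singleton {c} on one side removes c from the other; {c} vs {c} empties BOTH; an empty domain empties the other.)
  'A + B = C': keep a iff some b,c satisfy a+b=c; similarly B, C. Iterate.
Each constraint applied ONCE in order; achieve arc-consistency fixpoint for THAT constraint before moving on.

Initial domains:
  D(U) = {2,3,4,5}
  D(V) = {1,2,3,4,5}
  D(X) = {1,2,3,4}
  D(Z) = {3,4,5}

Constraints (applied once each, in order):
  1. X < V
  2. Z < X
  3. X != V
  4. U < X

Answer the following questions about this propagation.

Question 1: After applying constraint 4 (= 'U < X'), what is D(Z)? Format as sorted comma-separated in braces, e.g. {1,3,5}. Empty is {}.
Answer: {3}

Derivation:
Constraint 1 (X < V) on D(X)={1,2,3,4} D(V)={1,2,3,4,5}: V {1,2,3,4,5}->{2,3,4,5}
Constraint 2 (Z < X) on D(Z)={3,4,5} D(X)={1,2,3,4}: Z {3,4,5}->{3}; X {1,2,3,4}->{4}
Constraint 3 (X != V) on D(X)={4} D(V)={2,3,4,5}: V {2,3,4,5}->{2,3,5}
Constraint 4 (U < X) on D(U)={2,3,4,5} D(X)={4}: U {2,3,4,5}->{2,3}
So after constraint 4: D(Z) = {3}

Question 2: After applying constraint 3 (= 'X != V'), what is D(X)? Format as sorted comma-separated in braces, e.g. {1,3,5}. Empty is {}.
Answer: {4}

Derivation:
Constraint 1 (X < V) on D(X)={1,2,3,4} D(V)={1,2,3,4,5}: V {1,2,3,4,5}->{2,3,4,5}
Constraint 2 (Z < X) on D(Z)={3,4,5} D(X)={1,2,3,4}: Z {3,4,5}->{3}; X {1,2,3,4}->{4}
Constraint 3 (X != V) on D(X)={4} D(V)={2,3,4,5}: V {2,3,4,5}->{2,3,5}
So after constraint 3: D(X) = {4}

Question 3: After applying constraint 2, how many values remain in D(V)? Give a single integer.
Answer: 4

Derivation:
Constraint 1 (X < V) on D(X)={1,2,3,4} D(V)={1,2,3,4,5}: V {1,2,3,4,5}->{2,3,4,5}
Constraint 2 (Z < X) on D(Z)={3,4,5} D(X)={1,2,3,4}: Z {3,4,5}->{3}; X {1,2,3,4}->{4}
So after constraint 2: D(V)={2,3,4,5}, size = 4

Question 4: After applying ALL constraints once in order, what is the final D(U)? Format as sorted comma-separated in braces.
Constraint 1 (X < V) on D(X)={1,2,3,4} D(V)={1,2,3,4,5}: V {1,2,3,4,5}->{2,3,4,5}
Constraint 2 (Z < X) on D(Z)={3,4,5} D(X)={1,2,3,4}: Z {3,4,5}->{3}; X {1,2,3,4}->{4}
Constraint 3 (X != V) on D(X)={4} D(V)={2,3,4,5}: V {2,3,4,5}->{2,3,5}
Constraint 4 (U < X) on D(U)={2,3,4,5} D(X)={4}: U {2,3,4,5}->{2,3}
So after all 4 constraints: D(U) = {2,3}

Answer: {2,3}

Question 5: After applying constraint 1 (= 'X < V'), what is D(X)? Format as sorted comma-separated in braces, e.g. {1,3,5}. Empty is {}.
Constraint 1 (X < V) on D(X)={1,2,3,4} D(V)={1,2,3,4,5}: V {1,2,3,4,5}->{2,3,4,5}
So after constraint 1: D(X) = {1,2,3,4}

Answer: {1,2,3,4}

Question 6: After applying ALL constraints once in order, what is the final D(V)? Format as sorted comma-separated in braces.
Answer: {2,3,5}

Derivation:
Constraint 1 (X < V) on D(X)={1,2,3,4} D(V)={1,2,3,4,5}: V {1,2,3,4,5}->{2,3,4,5}
Constraint 2 (Z < X) on D(Z)={3,4,5} D(X)={1,2,3,4}: Z {3,4,5}->{3}; X {1,2,3,4}->{4}
Constraint 3 (X != V) on D(X)={4} D(V)={2,3,4,5}: V {2,3,4,5}->{2,3,5}
Constraint 4 (U < X) on D(U)={2,3,4,5} D(X)={4}: U {2,3,4,5}->{2,3}
So after all 4 constraints: D(V) = {2,3,5}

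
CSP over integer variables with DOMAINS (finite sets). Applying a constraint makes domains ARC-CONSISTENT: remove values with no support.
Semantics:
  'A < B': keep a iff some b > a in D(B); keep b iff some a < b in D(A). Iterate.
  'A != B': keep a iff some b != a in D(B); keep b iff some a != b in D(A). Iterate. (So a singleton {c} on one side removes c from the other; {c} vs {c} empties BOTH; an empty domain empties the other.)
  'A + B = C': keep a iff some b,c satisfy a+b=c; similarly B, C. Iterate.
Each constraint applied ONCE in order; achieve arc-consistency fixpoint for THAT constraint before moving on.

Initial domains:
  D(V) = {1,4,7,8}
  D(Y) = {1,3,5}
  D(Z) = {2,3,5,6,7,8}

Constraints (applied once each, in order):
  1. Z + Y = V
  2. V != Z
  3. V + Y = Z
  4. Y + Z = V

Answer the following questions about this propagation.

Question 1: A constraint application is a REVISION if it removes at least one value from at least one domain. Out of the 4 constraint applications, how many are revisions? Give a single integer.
Constraint 1 (Z + Y = V) on D(Z)={2,3,5,6,7,8} D(Y)={1,3,5} D(V)={1,4,7,8}: Z {2,3,5,6,7,8}->{2,3,5,6,7}; V {1,4,7,8}->{4,7,8} => REVISION
Constraint 2 (V != Z) on D(V)={4,7,8} D(Z)={2,3,5,6,7}: no change => not a revision
Constraint 3 (V + Y = Z) on D(V)={4,7,8} D(Y)={1,3,5} D(Z)={2,3,5,6,7}: V {4,7,8}->{4}; Y {1,3,5}->{1,3}; Z {2,3,5,6,7}->{5,7} => REVISION
Constraint 4 (Y + Z = V) on D(Y)={1,3} D(Z)={5,7} D(V)={4}: Y {1,3}->{}; Z {5,7}->{}; V {4}->{} => REVISION
Total revisions = 3

Answer: 3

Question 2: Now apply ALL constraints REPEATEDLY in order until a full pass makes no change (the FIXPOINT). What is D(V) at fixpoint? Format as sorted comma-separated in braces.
Answer: {}

Derivation:
pass 0 (initial): D(V)={1,4,7,8}
pass 1: V {1,4,7,8}->{}; Y {1,3,5}->{}; Z {2,3,5,6,7,8}->{}
pass 2: no change
Fixpoint after 2 passes: D(V) = {}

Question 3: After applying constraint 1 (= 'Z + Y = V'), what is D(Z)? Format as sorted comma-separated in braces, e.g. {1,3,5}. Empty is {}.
Answer: {2,3,5,6,7}

Derivation:
Constraint 1 (Z + Y = V) on D(Z)={2,3,5,6,7,8} D(Y)={1,3,5} D(V)={1,4,7,8}: Z {2,3,5,6,7,8}->{2,3,5,6,7}; V {1,4,7,8}->{4,7,8}
So after constraint 1: D(Z) = {2,3,5,6,7}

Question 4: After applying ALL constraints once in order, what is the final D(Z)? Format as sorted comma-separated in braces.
Constraint 1 (Z + Y = V) on D(Z)={2,3,5,6,7,8} D(Y)={1,3,5} D(V)={1,4,7,8}: Z {2,3,5,6,7,8}->{2,3,5,6,7}; V {1,4,7,8}->{4,7,8}
Constraint 2 (V != Z) on D(V)={4,7,8} D(Z)={2,3,5,6,7}: no change
Constraint 3 (V + Y = Z) on D(V)={4,7,8} D(Y)={1,3,5} D(Z)={2,3,5,6,7}: V {4,7,8}->{4}; Y {1,3,5}->{1,3}; Z {2,3,5,6,7}->{5,7}
Constraint 4 (Y + Z = V) on D(Y)={1,3} D(Z)={5,7} D(V)={4}: Y {1,3}->{}; Z {5,7}->{}; V {4}->{}
So after all 4 constraints: D(Z) = {}

Answer: {}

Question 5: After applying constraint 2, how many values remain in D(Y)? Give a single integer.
Constraint 1 (Z + Y = V) on D(Z)={2,3,5,6,7,8} D(Y)={1,3,5} D(V)={1,4,7,8}: Z {2,3,5,6,7,8}->{2,3,5,6,7}; V {1,4,7,8}->{4,7,8}
Constraint 2 (V != Z) on D(V)={4,7,8} D(Z)={2,3,5,6,7}: no change
So after constraint 2: D(Y)={1,3,5}, size = 3

Answer: 3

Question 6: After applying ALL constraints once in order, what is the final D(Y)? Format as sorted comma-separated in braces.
Answer: {}

Derivation:
Constraint 1 (Z + Y = V) on D(Z)={2,3,5,6,7,8} D(Y)={1,3,5} D(V)={1,4,7,8}: Z {2,3,5,6,7,8}->{2,3,5,6,7}; V {1,4,7,8}->{4,7,8}
Constraint 2 (V != Z) on D(V)={4,7,8} D(Z)={2,3,5,6,7}: no change
Constraint 3 (V + Y = Z) on D(V)={4,7,8} D(Y)={1,3,5} D(Z)={2,3,5,6,7}: V {4,7,8}->{4}; Y {1,3,5}->{1,3}; Z {2,3,5,6,7}->{5,7}
Constraint 4 (Y + Z = V) on D(Y)={1,3} D(Z)={5,7} D(V)={4}: Y {1,3}->{}; Z {5,7}->{}; V {4}->{}
So after all 4 constraints: D(Y) = {}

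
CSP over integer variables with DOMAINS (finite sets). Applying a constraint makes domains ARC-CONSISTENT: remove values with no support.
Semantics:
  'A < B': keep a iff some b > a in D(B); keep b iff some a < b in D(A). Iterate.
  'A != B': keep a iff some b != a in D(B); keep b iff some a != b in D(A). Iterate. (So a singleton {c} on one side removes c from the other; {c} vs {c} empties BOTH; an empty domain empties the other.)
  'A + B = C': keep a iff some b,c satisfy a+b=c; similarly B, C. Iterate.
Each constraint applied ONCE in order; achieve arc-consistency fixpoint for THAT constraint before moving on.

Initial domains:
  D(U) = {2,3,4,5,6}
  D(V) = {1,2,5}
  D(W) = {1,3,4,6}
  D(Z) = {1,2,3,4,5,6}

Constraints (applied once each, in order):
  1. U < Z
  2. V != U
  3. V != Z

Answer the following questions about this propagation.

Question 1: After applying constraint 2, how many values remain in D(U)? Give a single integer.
Answer: 4

Derivation:
Constraint 1 (U < Z) on D(U)={2,3,4,5,6} D(Z)={1,2,3,4,5,6}: U {2,3,4,5,6}->{2,3,4,5}; Z {1,2,3,4,5,6}->{3,4,5,6}
Constraint 2 (V != U) on D(V)={1,2,5} D(U)={2,3,4,5}: no change
So after constraint 2: D(U)={2,3,4,5}, size = 4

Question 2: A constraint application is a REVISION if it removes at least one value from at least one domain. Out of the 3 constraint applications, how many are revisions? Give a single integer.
Answer: 1

Derivation:
Constraint 1 (U < Z) on D(U)={2,3,4,5,6} D(Z)={1,2,3,4,5,6}: U {2,3,4,5,6}->{2,3,4,5}; Z {1,2,3,4,5,6}->{3,4,5,6} => REVISION
Constraint 2 (V != U) on D(V)={1,2,5} D(U)={2,3,4,5}: no change => not a revision
Constraint 3 (V != Z) on D(V)={1,2,5} D(Z)={3,4,5,6}: no change => not a revision
Total revisions = 1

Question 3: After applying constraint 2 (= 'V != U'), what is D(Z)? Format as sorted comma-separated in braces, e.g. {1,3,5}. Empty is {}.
Answer: {3,4,5,6}

Derivation:
Constraint 1 (U < Z) on D(U)={2,3,4,5,6} D(Z)={1,2,3,4,5,6}: U {2,3,4,5,6}->{2,3,4,5}; Z {1,2,3,4,5,6}->{3,4,5,6}
Constraint 2 (V != U) on D(V)={1,2,5} D(U)={2,3,4,5}: no change
So after constraint 2: D(Z) = {3,4,5,6}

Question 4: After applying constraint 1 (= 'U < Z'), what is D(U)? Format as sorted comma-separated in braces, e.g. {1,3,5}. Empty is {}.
Constraint 1 (U < Z) on D(U)={2,3,4,5,6} D(Z)={1,2,3,4,5,6}: U {2,3,4,5,6}->{2,3,4,5}; Z {1,2,3,4,5,6}->{3,4,5,6}
So after constraint 1: D(U) = {2,3,4,5}

Answer: {2,3,4,5}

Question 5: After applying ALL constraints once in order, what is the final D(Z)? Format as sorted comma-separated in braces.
Constraint 1 (U < Z) on D(U)={2,3,4,5,6} D(Z)={1,2,3,4,5,6}: U {2,3,4,5,6}->{2,3,4,5}; Z {1,2,3,4,5,6}->{3,4,5,6}
Constraint 2 (V != U) on D(V)={1,2,5} D(U)={2,3,4,5}: no change
Constraint 3 (V != Z) on D(V)={1,2,5} D(Z)={3,4,5,6}: no change
So after all 3 constraints: D(Z) = {3,4,5,6}

Answer: {3,4,5,6}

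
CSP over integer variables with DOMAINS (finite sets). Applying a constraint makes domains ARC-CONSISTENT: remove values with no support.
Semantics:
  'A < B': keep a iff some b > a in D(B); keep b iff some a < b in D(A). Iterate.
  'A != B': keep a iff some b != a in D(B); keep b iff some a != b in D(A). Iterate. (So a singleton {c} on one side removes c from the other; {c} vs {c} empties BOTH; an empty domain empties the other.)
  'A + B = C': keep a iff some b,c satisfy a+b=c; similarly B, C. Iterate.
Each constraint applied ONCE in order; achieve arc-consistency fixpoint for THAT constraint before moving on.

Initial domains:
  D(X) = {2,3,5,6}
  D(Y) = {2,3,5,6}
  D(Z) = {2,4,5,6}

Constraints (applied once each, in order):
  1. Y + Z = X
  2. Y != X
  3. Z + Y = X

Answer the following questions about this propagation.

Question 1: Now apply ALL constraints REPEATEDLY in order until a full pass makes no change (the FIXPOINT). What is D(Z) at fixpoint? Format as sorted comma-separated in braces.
Answer: {2,4}

Derivation:
pass 0 (initial): D(Z)={2,4,5,6}
pass 1: X {2,3,5,6}->{5,6}; Y {2,3,5,6}->{2,3}; Z {2,4,5,6}->{2,4}
pass 2: no change
Fixpoint after 2 passes: D(Z) = {2,4}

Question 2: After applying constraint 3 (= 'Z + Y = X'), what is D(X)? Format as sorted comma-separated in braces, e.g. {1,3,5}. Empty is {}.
Answer: {5,6}

Derivation:
Constraint 1 (Y + Z = X) on D(Y)={2,3,5,6} D(Z)={2,4,5,6} D(X)={2,3,5,6}: Y {2,3,5,6}->{2,3}; Z {2,4,5,6}->{2,4}; X {2,3,5,6}->{5,6}
Constraint 2 (Y != X) on D(Y)={2,3} D(X)={5,6}: no change
Constraint 3 (Z + Y = X) on D(Z)={2,4} D(Y)={2,3} D(X)={5,6}: no change
So after constraint 3: D(X) = {5,6}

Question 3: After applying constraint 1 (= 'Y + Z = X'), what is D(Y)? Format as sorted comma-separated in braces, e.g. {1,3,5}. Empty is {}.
Constraint 1 (Y + Z = X) on D(Y)={2,3,5,6} D(Z)={2,4,5,6} D(X)={2,3,5,6}: Y {2,3,5,6}->{2,3}; Z {2,4,5,6}->{2,4}; X {2,3,5,6}->{5,6}
So after constraint 1: D(Y) = {2,3}

Answer: {2,3}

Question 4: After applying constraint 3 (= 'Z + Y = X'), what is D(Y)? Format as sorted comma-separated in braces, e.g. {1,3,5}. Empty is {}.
Constraint 1 (Y + Z = X) on D(Y)={2,3,5,6} D(Z)={2,4,5,6} D(X)={2,3,5,6}: Y {2,3,5,6}->{2,3}; Z {2,4,5,6}->{2,4}; X {2,3,5,6}->{5,6}
Constraint 2 (Y != X) on D(Y)={2,3} D(X)={5,6}: no change
Constraint 3 (Z + Y = X) on D(Z)={2,4} D(Y)={2,3} D(X)={5,6}: no change
So after constraint 3: D(Y) = {2,3}

Answer: {2,3}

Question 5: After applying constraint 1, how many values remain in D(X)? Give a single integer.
Answer: 2

Derivation:
Constraint 1 (Y + Z = X) on D(Y)={2,3,5,6} D(Z)={2,4,5,6} D(X)={2,3,5,6}: Y {2,3,5,6}->{2,3}; Z {2,4,5,6}->{2,4}; X {2,3,5,6}->{5,6}
So after constraint 1: D(X)={5,6}, size = 2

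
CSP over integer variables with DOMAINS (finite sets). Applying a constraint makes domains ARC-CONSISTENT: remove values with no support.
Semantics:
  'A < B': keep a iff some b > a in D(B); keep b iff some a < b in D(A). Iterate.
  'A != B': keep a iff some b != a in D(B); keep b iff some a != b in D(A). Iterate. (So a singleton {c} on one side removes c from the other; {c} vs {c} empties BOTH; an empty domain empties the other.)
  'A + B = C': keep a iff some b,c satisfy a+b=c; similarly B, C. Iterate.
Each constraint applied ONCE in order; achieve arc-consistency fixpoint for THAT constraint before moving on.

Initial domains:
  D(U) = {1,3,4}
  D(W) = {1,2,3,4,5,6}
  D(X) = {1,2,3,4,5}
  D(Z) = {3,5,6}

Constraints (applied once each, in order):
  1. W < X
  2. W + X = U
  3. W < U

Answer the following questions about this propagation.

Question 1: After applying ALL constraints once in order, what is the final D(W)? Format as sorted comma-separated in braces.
Answer: {1,2}

Derivation:
Constraint 1 (W < X) on D(W)={1,2,3,4,5,6} D(X)={1,2,3,4,5}: W {1,2,3,4,5,6}->{1,2,3,4}; X {1,2,3,4,5}->{2,3,4,5}
Constraint 2 (W + X = U) on D(W)={1,2,3,4} D(X)={2,3,4,5} D(U)={1,3,4}: W {1,2,3,4}->{1,2}; X {2,3,4,5}->{2,3}; U {1,3,4}->{3,4}
Constraint 3 (W < U) on D(W)={1,2} D(U)={3,4}: no change
So after all 3 constraints: D(W) = {1,2}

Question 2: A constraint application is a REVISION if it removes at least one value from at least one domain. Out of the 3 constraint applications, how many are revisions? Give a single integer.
Constraint 1 (W < X) on D(W)={1,2,3,4,5,6} D(X)={1,2,3,4,5}: W {1,2,3,4,5,6}->{1,2,3,4}; X {1,2,3,4,5}->{2,3,4,5} => REVISION
Constraint 2 (W + X = U) on D(W)={1,2,3,4} D(X)={2,3,4,5} D(U)={1,3,4}: W {1,2,3,4}->{1,2}; X {2,3,4,5}->{2,3}; U {1,3,4}->{3,4} => REVISION
Constraint 3 (W < U) on D(W)={1,2} D(U)={3,4}: no change => not a revision
Total revisions = 2

Answer: 2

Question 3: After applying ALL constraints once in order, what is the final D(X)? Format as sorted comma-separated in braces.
Constraint 1 (W < X) on D(W)={1,2,3,4,5,6} D(X)={1,2,3,4,5}: W {1,2,3,4,5,6}->{1,2,3,4}; X {1,2,3,4,5}->{2,3,4,5}
Constraint 2 (W + X = U) on D(W)={1,2,3,4} D(X)={2,3,4,5} D(U)={1,3,4}: W {1,2,3,4}->{1,2}; X {2,3,4,5}->{2,3}; U {1,3,4}->{3,4}
Constraint 3 (W < U) on D(W)={1,2} D(U)={3,4}: no change
So after all 3 constraints: D(X) = {2,3}

Answer: {2,3}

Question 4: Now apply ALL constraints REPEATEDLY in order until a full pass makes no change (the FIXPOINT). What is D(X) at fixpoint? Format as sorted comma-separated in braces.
pass 0 (initial): D(X)={1,2,3,4,5}
pass 1: U {1,3,4}->{3,4}; W {1,2,3,4,5,6}->{1,2}; X {1,2,3,4,5}->{2,3}
pass 2: no change
Fixpoint after 2 passes: D(X) = {2,3}

Answer: {2,3}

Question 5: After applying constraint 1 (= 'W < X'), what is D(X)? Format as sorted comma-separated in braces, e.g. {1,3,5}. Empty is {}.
Answer: {2,3,4,5}

Derivation:
Constraint 1 (W < X) on D(W)={1,2,3,4,5,6} D(X)={1,2,3,4,5}: W {1,2,3,4,5,6}->{1,2,3,4}; X {1,2,3,4,5}->{2,3,4,5}
So after constraint 1: D(X) = {2,3,4,5}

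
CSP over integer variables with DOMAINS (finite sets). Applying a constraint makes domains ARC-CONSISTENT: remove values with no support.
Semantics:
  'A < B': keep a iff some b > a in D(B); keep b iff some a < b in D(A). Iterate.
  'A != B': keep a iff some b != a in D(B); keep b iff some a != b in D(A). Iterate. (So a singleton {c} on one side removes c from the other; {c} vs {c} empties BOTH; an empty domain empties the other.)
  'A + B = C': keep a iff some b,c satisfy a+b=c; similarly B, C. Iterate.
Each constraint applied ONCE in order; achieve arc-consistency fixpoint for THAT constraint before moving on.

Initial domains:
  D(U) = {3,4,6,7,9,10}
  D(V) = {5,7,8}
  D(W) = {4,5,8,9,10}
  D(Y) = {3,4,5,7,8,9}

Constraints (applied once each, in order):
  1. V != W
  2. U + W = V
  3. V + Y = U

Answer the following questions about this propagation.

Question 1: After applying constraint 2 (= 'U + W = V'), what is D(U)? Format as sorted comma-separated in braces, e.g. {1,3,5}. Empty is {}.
Answer: {3,4}

Derivation:
Constraint 1 (V != W) on D(V)={5,7,8} D(W)={4,5,8,9,10}: no change
Constraint 2 (U + W = V) on D(U)={3,4,6,7,9,10} D(W)={4,5,8,9,10} D(V)={5,7,8}: U {3,4,6,7,9,10}->{3,4}; W {4,5,8,9,10}->{4,5}; V {5,7,8}->{7,8}
So after constraint 2: D(U) = {3,4}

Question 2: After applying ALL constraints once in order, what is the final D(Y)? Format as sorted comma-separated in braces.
Answer: {}

Derivation:
Constraint 1 (V != W) on D(V)={5,7,8} D(W)={4,5,8,9,10}: no change
Constraint 2 (U + W = V) on D(U)={3,4,6,7,9,10} D(W)={4,5,8,9,10} D(V)={5,7,8}: U {3,4,6,7,9,10}->{3,4}; W {4,5,8,9,10}->{4,5}; V {5,7,8}->{7,8}
Constraint 3 (V + Y = U) on D(V)={7,8} D(Y)={3,4,5,7,8,9} D(U)={3,4}: V {7,8}->{}; Y {3,4,5,7,8,9}->{}; U {3,4}->{}
So after all 3 constraints: D(Y) = {}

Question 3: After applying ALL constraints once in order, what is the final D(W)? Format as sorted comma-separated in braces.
Answer: {4,5}

Derivation:
Constraint 1 (V != W) on D(V)={5,7,8} D(W)={4,5,8,9,10}: no change
Constraint 2 (U + W = V) on D(U)={3,4,6,7,9,10} D(W)={4,5,8,9,10} D(V)={5,7,8}: U {3,4,6,7,9,10}->{3,4}; W {4,5,8,9,10}->{4,5}; V {5,7,8}->{7,8}
Constraint 3 (V + Y = U) on D(V)={7,8} D(Y)={3,4,5,7,8,9} D(U)={3,4}: V {7,8}->{}; Y {3,4,5,7,8,9}->{}; U {3,4}->{}
So after all 3 constraints: D(W) = {4,5}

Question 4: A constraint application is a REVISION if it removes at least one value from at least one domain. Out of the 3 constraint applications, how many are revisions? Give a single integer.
Constraint 1 (V != W) on D(V)={5,7,8} D(W)={4,5,8,9,10}: no change => not a revision
Constraint 2 (U + W = V) on D(U)={3,4,6,7,9,10} D(W)={4,5,8,9,10} D(V)={5,7,8}: U {3,4,6,7,9,10}->{3,4}; W {4,5,8,9,10}->{4,5}; V {5,7,8}->{7,8} => REVISION
Constraint 3 (V + Y = U) on D(V)={7,8} D(Y)={3,4,5,7,8,9} D(U)={3,4}: V {7,8}->{}; Y {3,4,5,7,8,9}->{}; U {3,4}->{} => REVISION
Total revisions = 2

Answer: 2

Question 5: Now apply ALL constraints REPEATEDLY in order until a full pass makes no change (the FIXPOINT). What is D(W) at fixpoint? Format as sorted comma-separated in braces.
pass 0 (initial): D(W)={4,5,8,9,10}
pass 1: U {3,4,6,7,9,10}->{}; V {5,7,8}->{}; W {4,5,8,9,10}->{4,5}; Y {3,4,5,7,8,9}->{}
pass 2: W {4,5}->{}
pass 3: no change
Fixpoint after 3 passes: D(W) = {}

Answer: {}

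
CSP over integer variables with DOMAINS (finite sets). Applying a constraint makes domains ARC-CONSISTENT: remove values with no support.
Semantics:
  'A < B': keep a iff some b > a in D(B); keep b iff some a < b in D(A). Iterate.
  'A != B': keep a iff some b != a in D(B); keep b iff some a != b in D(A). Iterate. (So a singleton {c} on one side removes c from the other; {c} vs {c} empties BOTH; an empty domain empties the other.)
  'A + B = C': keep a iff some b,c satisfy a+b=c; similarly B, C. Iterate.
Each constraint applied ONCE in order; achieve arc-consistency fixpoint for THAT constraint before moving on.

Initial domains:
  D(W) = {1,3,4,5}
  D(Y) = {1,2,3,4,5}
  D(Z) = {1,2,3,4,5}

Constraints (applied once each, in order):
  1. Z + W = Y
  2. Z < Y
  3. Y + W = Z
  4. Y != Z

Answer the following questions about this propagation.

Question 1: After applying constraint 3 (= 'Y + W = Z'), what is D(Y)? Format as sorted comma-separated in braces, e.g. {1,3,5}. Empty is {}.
Answer: {2,3}

Derivation:
Constraint 1 (Z + W = Y) on D(Z)={1,2,3,4,5} D(W)={1,3,4,5} D(Y)={1,2,3,4,5}: Z {1,2,3,4,5}->{1,2,3,4}; W {1,3,4,5}->{1,3,4}; Y {1,2,3,4,5}->{2,3,4,5}
Constraint 2 (Z < Y) on D(Z)={1,2,3,4} D(Y)={2,3,4,5}: no change
Constraint 3 (Y + W = Z) on D(Y)={2,3,4,5} D(W)={1,3,4} D(Z)={1,2,3,4}: Y {2,3,4,5}->{2,3}; W {1,3,4}->{1}; Z {1,2,3,4}->{3,4}
So after constraint 3: D(Y) = {2,3}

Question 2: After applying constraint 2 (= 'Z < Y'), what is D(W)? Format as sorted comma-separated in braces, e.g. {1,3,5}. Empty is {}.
Constraint 1 (Z + W = Y) on D(Z)={1,2,3,4,5} D(W)={1,3,4,5} D(Y)={1,2,3,4,5}: Z {1,2,3,4,5}->{1,2,3,4}; W {1,3,4,5}->{1,3,4}; Y {1,2,3,4,5}->{2,3,4,5}
Constraint 2 (Z < Y) on D(Z)={1,2,3,4} D(Y)={2,3,4,5}: no change
So after constraint 2: D(W) = {1,3,4}

Answer: {1,3,4}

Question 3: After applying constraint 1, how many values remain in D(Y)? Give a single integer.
Answer: 4

Derivation:
Constraint 1 (Z + W = Y) on D(Z)={1,2,3,4,5} D(W)={1,3,4,5} D(Y)={1,2,3,4,5}: Z {1,2,3,4,5}->{1,2,3,4}; W {1,3,4,5}->{1,3,4}; Y {1,2,3,4,5}->{2,3,4,5}
So after constraint 1: D(Y)={2,3,4,5}, size = 4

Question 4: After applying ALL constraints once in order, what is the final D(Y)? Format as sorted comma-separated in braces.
Answer: {2,3}

Derivation:
Constraint 1 (Z + W = Y) on D(Z)={1,2,3,4,5} D(W)={1,3,4,5} D(Y)={1,2,3,4,5}: Z {1,2,3,4,5}->{1,2,3,4}; W {1,3,4,5}->{1,3,4}; Y {1,2,3,4,5}->{2,3,4,5}
Constraint 2 (Z < Y) on D(Z)={1,2,3,4} D(Y)={2,3,4,5}: no change
Constraint 3 (Y + W = Z) on D(Y)={2,3,4,5} D(W)={1,3,4} D(Z)={1,2,3,4}: Y {2,3,4,5}->{2,3}; W {1,3,4}->{1}; Z {1,2,3,4}->{3,4}
Constraint 4 (Y != Z) on D(Y)={2,3} D(Z)={3,4}: no change
So after all 4 constraints: D(Y) = {2,3}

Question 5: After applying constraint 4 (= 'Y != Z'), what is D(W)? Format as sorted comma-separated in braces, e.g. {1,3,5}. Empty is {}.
Answer: {1}

Derivation:
Constraint 1 (Z + W = Y) on D(Z)={1,2,3,4,5} D(W)={1,3,4,5} D(Y)={1,2,3,4,5}: Z {1,2,3,4,5}->{1,2,3,4}; W {1,3,4,5}->{1,3,4}; Y {1,2,3,4,5}->{2,3,4,5}
Constraint 2 (Z < Y) on D(Z)={1,2,3,4} D(Y)={2,3,4,5}: no change
Constraint 3 (Y + W = Z) on D(Y)={2,3,4,5} D(W)={1,3,4} D(Z)={1,2,3,4}: Y {2,3,4,5}->{2,3}; W {1,3,4}->{1}; Z {1,2,3,4}->{3,4}
Constraint 4 (Y != Z) on D(Y)={2,3} D(Z)={3,4}: no change
So after constraint 4: D(W) = {1}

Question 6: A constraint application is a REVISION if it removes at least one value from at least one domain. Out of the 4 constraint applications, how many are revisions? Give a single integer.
Constraint 1 (Z + W = Y) on D(Z)={1,2,3,4,5} D(W)={1,3,4,5} D(Y)={1,2,3,4,5}: Z {1,2,3,4,5}->{1,2,3,4}; W {1,3,4,5}->{1,3,4}; Y {1,2,3,4,5}->{2,3,4,5} => REVISION
Constraint 2 (Z < Y) on D(Z)={1,2,3,4} D(Y)={2,3,4,5}: no change => not a revision
Constraint 3 (Y + W = Z) on D(Y)={2,3,4,5} D(W)={1,3,4} D(Z)={1,2,3,4}: Y {2,3,4,5}->{2,3}; W {1,3,4}->{1}; Z {1,2,3,4}->{3,4} => REVISION
Constraint 4 (Y != Z) on D(Y)={2,3} D(Z)={3,4}: no change => not a revision
Total revisions = 2

Answer: 2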